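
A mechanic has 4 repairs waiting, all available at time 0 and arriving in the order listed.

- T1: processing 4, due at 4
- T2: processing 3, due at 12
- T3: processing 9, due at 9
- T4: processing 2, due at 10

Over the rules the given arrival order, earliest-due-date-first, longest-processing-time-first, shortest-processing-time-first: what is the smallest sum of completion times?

FIFO (arrival order): T1 T2 T3 T4.
T1: 0→4
T2: 4→7
T3: 7→16
T4: 16→18
Sum = 4+7+16+18 = 45.
EDD (increasing due date): T1 T3 T4 T2.
T1: 0→4
T3: 4→13
T4: 13→15
T2: 15→18
Sum = 4+13+15+18 = 50.
LPT (decreasing processing time): T3 T1 T2 T4.
T3: 0→9
T1: 9→13
T2: 13→16
T4: 16→18
Sum = 9+13+16+18 = 56.
SPT (increasing processing time): T4 T2 T1 T3.
T4: 0→2
T2: 2→5
T1: 5→9
T3: 9→18
Sum = 2+5+9+18 = 34.
FIFO 45, EDD 50, LPT 56, SPT 34 → minimum 34.

34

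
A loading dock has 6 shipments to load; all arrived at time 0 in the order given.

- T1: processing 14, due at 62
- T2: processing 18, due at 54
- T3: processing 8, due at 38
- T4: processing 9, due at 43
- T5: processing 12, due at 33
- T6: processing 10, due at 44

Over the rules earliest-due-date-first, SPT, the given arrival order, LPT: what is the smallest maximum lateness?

9

EDD (increasing due date): T5 T3 T4 T6 T2 T1.
T5: 0→12, due 33, lateness -21
T3: 12→20, due 38, lateness -18
T4: 20→29, due 43, lateness -14
T6: 29→39, due 44, lateness -5
T2: 39→57, due 54, lateness 3
T1: 57→71, due 62, lateness 9
Maximum = 9.
SPT (increasing processing time): T3 T4 T6 T5 T1 T2.
T3: 0→8, due 38, lateness -30
T4: 8→17, due 43, lateness -26
T6: 17→27, due 44, lateness -17
T5: 27→39, due 33, lateness 6
T1: 39→53, due 62, lateness -9
T2: 53→71, due 54, lateness 17
Maximum = 17.
FIFO (arrival order): T1 T2 T3 T4 T5 T6.
T1: 0→14, due 62, lateness -48
T2: 14→32, due 54, lateness -22
T3: 32→40, due 38, lateness 2
T4: 40→49, due 43, lateness 6
T5: 49→61, due 33, lateness 28
T6: 61→71, due 44, lateness 27
Maximum = 28.
LPT (decreasing processing time): T2 T1 T5 T6 T4 T3.
T2: 0→18, due 54, lateness -36
T1: 18→32, due 62, lateness -30
T5: 32→44, due 33, lateness 11
T6: 44→54, due 44, lateness 10
T4: 54→63, due 43, lateness 20
T3: 63→71, due 38, lateness 33
Maximum = 33.
EDD 9, SPT 17, FIFO 28, LPT 33 → minimum 9.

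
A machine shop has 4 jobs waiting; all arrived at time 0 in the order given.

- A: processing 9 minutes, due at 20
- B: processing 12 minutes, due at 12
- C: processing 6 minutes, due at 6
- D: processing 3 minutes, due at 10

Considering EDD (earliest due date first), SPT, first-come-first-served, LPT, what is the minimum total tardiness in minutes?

19

EDD (increasing due date): C D B A.
C: 0→6, due 6, tardiness 0
D: 6→9, due 10, tardiness 0
B: 9→21, due 12, tardiness 9
A: 21→30, due 20, tardiness 10
Sum = 0+0+9+10 = 19.
SPT (increasing processing time): D C A B.
D: 0→3, due 10, tardiness 0
C: 3→9, due 6, tardiness 3
A: 9→18, due 20, tardiness 0
B: 18→30, due 12, tardiness 18
Sum = 0+3+0+18 = 21.
FIFO (arrival order): A B C D.
A: 0→9, due 20, tardiness 0
B: 9→21, due 12, tardiness 9
C: 21→27, due 6, tardiness 21
D: 27→30, due 10, tardiness 20
Sum = 0+9+21+20 = 50.
LPT (decreasing processing time): B A C D.
B: 0→12, due 12, tardiness 0
A: 12→21, due 20, tardiness 1
C: 21→27, due 6, tardiness 21
D: 27→30, due 10, tardiness 20
Sum = 0+1+21+20 = 42.
EDD 19, SPT 21, FIFO 50, LPT 42 → minimum 19.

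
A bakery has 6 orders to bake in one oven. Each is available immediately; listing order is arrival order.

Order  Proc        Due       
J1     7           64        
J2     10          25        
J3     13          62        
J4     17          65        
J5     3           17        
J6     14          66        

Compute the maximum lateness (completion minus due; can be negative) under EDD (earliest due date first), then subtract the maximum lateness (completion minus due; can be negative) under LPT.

-49

EDD (increasing due date): J5 J2 J3 J1 J4 J6.
J5: 0→3, due 17, lateness -14
J2: 3→13, due 25, lateness -12
J3: 13→26, due 62, lateness -36
J1: 26→33, due 64, lateness -31
J4: 33→50, due 65, lateness -15
J6: 50→64, due 66, lateness -2
Maximum = -2.
LPT (decreasing processing time): J4 J6 J3 J2 J1 J5.
J4: 0→17, due 65, lateness -48
J6: 17→31, due 66, lateness -35
J3: 31→44, due 62, lateness -18
J2: 44→54, due 25, lateness 29
J1: 54→61, due 64, lateness -3
J5: 61→64, due 17, lateness 47
Maximum = 47.
Difference = -2 − 47 = -49.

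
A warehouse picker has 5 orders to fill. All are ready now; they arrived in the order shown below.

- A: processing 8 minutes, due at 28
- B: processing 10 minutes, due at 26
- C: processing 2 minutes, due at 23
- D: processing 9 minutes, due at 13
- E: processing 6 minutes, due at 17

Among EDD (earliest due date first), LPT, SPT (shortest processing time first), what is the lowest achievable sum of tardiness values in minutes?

8

EDD (increasing due date): D E C B A.
D: 0→9, due 13, tardiness 0
E: 9→15, due 17, tardiness 0
C: 15→17, due 23, tardiness 0
B: 17→27, due 26, tardiness 1
A: 27→35, due 28, tardiness 7
Sum = 0+0+0+1+7 = 8.
LPT (decreasing processing time): B D A E C.
B: 0→10, due 26, tardiness 0
D: 10→19, due 13, tardiness 6
A: 19→27, due 28, tardiness 0
E: 27→33, due 17, tardiness 16
C: 33→35, due 23, tardiness 12
Sum = 0+6+0+16+12 = 34.
SPT (increasing processing time): C E A D B.
C: 0→2, due 23, tardiness 0
E: 2→8, due 17, tardiness 0
A: 8→16, due 28, tardiness 0
D: 16→25, due 13, tardiness 12
B: 25→35, due 26, tardiness 9
Sum = 0+0+0+12+9 = 21.
EDD 8, LPT 34, SPT 21 → minimum 8.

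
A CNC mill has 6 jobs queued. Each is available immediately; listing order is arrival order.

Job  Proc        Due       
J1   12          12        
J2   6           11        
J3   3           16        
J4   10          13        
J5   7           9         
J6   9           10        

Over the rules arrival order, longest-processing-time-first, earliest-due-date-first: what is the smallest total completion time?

FIFO (arrival order): J1 J2 J3 J4 J5 J6.
J1: 0→12
J2: 12→18
J3: 18→21
J4: 21→31
J5: 31→38
J6: 38→47
Sum = 12+18+21+31+38+47 = 167.
LPT (decreasing processing time): J1 J4 J6 J5 J2 J3.
J1: 0→12
J4: 12→22
J6: 22→31
J5: 31→38
J2: 38→44
J3: 44→47
Sum = 12+22+31+38+44+47 = 194.
EDD (increasing due date): J5 J6 J2 J1 J4 J3.
J5: 0→7
J6: 7→16
J2: 16→22
J1: 22→34
J4: 34→44
J3: 44→47
Sum = 7+16+22+34+44+47 = 170.
FIFO 167, LPT 194, EDD 170 → minimum 167.

167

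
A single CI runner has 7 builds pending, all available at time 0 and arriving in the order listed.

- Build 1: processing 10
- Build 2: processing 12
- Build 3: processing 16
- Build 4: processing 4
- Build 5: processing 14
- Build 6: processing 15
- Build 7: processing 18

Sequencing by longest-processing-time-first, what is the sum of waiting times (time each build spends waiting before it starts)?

LPT (decreasing processing time): Build 7 Build 3 Build 6 Build 5 Build 2 Build 1 Build 4.
Build 7: waits 0, runs 0→18
Build 3: waits 18, runs 18→34
Build 6: waits 34, runs 34→49
Build 5: waits 49, runs 49→63
Build 2: waits 63, runs 63→75
Build 1: waits 75, runs 75→85
Build 4: waits 85, runs 85→89
Sum = 0+18+34+49+63+75+85 = 324.

324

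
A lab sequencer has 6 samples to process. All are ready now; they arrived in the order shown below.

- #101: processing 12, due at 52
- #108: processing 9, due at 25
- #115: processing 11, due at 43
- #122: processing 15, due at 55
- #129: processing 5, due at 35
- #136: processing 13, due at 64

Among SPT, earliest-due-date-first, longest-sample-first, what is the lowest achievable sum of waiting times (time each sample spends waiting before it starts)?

131

SPT (increasing processing time): #129 #108 #115 #101 #136 #122.
#129: waits 0, runs 0→5
#108: waits 5, runs 5→14
#115: waits 14, runs 14→25
#101: waits 25, runs 25→37
#136: waits 37, runs 37→50
#122: waits 50, runs 50→65
Sum = 0+5+14+25+37+50 = 131.
EDD (increasing due date): #108 #129 #115 #101 #122 #136.
#108: waits 0, runs 0→9
#129: waits 9, runs 9→14
#115: waits 14, runs 14→25
#101: waits 25, runs 25→37
#122: waits 37, runs 37→52
#136: waits 52, runs 52→65
Sum = 0+9+14+25+37+52 = 137.
LPT (decreasing processing time): #122 #136 #101 #115 #108 #129.
#122: waits 0, runs 0→15
#136: waits 15, runs 15→28
#101: waits 28, runs 28→40
#115: waits 40, runs 40→51
#108: waits 51, runs 51→60
#129: waits 60, runs 60→65
Sum = 0+15+28+40+51+60 = 194.
SPT 131, EDD 137, LPT 194 → minimum 131.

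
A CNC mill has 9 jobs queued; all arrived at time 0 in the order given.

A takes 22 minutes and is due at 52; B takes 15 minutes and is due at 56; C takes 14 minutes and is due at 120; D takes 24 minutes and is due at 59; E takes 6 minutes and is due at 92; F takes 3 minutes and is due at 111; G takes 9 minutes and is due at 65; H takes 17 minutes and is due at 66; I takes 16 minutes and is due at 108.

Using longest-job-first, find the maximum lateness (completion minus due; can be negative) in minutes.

52

LPT (decreasing processing time): D A H I B C G E F.
D: 0→24, due 59, lateness -35
A: 24→46, due 52, lateness -6
H: 46→63, due 66, lateness -3
I: 63→79, due 108, lateness -29
B: 79→94, due 56, lateness 38
C: 94→108, due 120, lateness -12
G: 108→117, due 65, lateness 52
E: 117→123, due 92, lateness 31
F: 123→126, due 111, lateness 15
Maximum = 52.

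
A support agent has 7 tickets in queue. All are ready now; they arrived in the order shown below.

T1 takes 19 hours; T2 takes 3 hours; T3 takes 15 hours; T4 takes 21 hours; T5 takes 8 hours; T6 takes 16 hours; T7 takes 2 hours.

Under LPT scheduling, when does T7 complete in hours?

LPT (decreasing processing time): T4 T1 T6 T3 T5 T2 T7.
T4: 0→21
T1: 21→40
T6: 40→56
T3: 56→71
T5: 71→79
T2: 79→82
T7: 82→84

84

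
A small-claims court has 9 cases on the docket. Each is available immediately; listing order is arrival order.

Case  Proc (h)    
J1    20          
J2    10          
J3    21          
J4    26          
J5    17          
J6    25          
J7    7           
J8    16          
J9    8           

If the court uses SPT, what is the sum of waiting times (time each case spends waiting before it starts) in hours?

447

SPT (increasing processing time): J7 J9 J2 J8 J5 J1 J3 J6 J4.
J7: waits 0, runs 0→7
J9: waits 7, runs 7→15
J2: waits 15, runs 15→25
J8: waits 25, runs 25→41
J5: waits 41, runs 41→58
J1: waits 58, runs 58→78
J3: waits 78, runs 78→99
J6: waits 99, runs 99→124
J4: waits 124, runs 124→150
Sum = 0+7+15+25+41+58+78+99+124 = 447.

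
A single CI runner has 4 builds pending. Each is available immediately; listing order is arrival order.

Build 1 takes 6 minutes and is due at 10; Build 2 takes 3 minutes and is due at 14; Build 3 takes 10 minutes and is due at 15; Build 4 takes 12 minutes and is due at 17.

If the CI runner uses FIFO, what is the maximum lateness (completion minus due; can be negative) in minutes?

FIFO (arrival order): Build 1 Build 2 Build 3 Build 4.
Build 1: 0→6, due 10, lateness -4
Build 2: 6→9, due 14, lateness -5
Build 3: 9→19, due 15, lateness 4
Build 4: 19→31, due 17, lateness 14
Maximum = 14.

14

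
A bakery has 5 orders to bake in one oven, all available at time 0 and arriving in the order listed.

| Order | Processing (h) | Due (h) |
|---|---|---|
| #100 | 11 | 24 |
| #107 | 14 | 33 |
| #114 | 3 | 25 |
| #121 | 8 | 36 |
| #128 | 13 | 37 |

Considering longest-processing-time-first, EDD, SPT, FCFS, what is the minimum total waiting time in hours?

LPT (decreasing processing time): #107 #128 #100 #121 #114.
#107: waits 0, runs 0→14
#128: waits 14, runs 14→27
#100: waits 27, runs 27→38
#121: waits 38, runs 38→46
#114: waits 46, runs 46→49
Sum = 0+14+27+38+46 = 125.
EDD (increasing due date): #100 #114 #107 #121 #128.
#100: waits 0, runs 0→11
#114: waits 11, runs 11→14
#107: waits 14, runs 14→28
#121: waits 28, runs 28→36
#128: waits 36, runs 36→49
Sum = 0+11+14+28+36 = 89.
SPT (increasing processing time): #114 #121 #100 #128 #107.
#114: waits 0, runs 0→3
#121: waits 3, runs 3→11
#100: waits 11, runs 11→22
#128: waits 22, runs 22→35
#107: waits 35, runs 35→49
Sum = 0+3+11+22+35 = 71.
FIFO (arrival order): #100 #107 #114 #121 #128.
#100: waits 0, runs 0→11
#107: waits 11, runs 11→25
#114: waits 25, runs 25→28
#121: waits 28, runs 28→36
#128: waits 36, runs 36→49
Sum = 0+11+25+28+36 = 100.
LPT 125, EDD 89, SPT 71, FIFO 100 → minimum 71.

71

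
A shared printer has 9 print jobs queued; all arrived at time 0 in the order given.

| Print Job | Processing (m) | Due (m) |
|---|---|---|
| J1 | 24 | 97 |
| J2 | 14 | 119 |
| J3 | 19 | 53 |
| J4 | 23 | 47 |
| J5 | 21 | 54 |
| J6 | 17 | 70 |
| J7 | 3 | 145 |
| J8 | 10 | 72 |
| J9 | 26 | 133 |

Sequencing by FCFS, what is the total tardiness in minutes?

FIFO (arrival order): J1 J2 J3 J4 J5 J6 J7 J8 J9.
J1: 0→24, due 97, tardiness 0
J2: 24→38, due 119, tardiness 0
J3: 38→57, due 53, tardiness 4
J4: 57→80, due 47, tardiness 33
J5: 80→101, due 54, tardiness 47
J6: 101→118, due 70, tardiness 48
J7: 118→121, due 145, tardiness 0
J8: 121→131, due 72, tardiness 59
J9: 131→157, due 133, tardiness 24
Sum = 0+0+4+33+47+48+0+59+24 = 215.

215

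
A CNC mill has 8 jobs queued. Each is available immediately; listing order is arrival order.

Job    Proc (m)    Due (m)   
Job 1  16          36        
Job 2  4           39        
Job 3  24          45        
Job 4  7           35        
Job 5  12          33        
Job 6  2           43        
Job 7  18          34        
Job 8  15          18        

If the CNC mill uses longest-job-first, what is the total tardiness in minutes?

LPT (decreasing processing time): Job 3 Job 7 Job 1 Job 8 Job 5 Job 4 Job 2 Job 6.
Job 3: 0→24, due 45, tardiness 0
Job 7: 24→42, due 34, tardiness 8
Job 1: 42→58, due 36, tardiness 22
Job 8: 58→73, due 18, tardiness 55
Job 5: 73→85, due 33, tardiness 52
Job 4: 85→92, due 35, tardiness 57
Job 2: 92→96, due 39, tardiness 57
Job 6: 96→98, due 43, tardiness 55
Sum = 0+8+22+55+52+57+57+55 = 306.

306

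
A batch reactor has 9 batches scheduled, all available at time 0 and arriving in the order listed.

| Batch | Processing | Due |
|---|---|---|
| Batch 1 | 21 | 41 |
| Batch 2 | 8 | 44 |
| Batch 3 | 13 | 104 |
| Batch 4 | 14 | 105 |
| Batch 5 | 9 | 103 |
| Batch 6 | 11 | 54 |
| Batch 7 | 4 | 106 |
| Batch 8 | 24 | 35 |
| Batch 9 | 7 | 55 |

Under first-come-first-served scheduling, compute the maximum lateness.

69

FIFO (arrival order): Batch 1 Batch 2 Batch 3 Batch 4 Batch 5 Batch 6 Batch 7 Batch 8 Batch 9.
Batch 1: 0→21, due 41, lateness -20
Batch 2: 21→29, due 44, lateness -15
Batch 3: 29→42, due 104, lateness -62
Batch 4: 42→56, due 105, lateness -49
Batch 5: 56→65, due 103, lateness -38
Batch 6: 65→76, due 54, lateness 22
Batch 7: 76→80, due 106, lateness -26
Batch 8: 80→104, due 35, lateness 69
Batch 9: 104→111, due 55, lateness 56
Maximum = 69.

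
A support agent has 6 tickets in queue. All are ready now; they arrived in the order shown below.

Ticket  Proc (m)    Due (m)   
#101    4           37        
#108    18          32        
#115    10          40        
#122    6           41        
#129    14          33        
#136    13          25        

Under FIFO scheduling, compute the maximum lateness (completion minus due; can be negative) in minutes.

FIFO (arrival order): #101 #108 #115 #122 #129 #136.
#101: 0→4, due 37, lateness -33
#108: 4→22, due 32, lateness -10
#115: 22→32, due 40, lateness -8
#122: 32→38, due 41, lateness -3
#129: 38→52, due 33, lateness 19
#136: 52→65, due 25, lateness 40
Maximum = 40.

40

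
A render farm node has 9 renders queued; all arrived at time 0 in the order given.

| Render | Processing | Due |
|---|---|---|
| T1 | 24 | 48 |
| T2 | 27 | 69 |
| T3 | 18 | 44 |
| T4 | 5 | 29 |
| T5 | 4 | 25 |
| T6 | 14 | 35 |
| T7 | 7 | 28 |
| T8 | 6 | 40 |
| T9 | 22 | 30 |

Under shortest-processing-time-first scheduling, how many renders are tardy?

SPT (increasing processing time): T5 T4 T8 T7 T6 T3 T9 T1 T2.
T5: 0→4, due 25, tardiness 0
T4: 4→9, due 29, tardiness 0
T8: 9→15, due 40, tardiness 0
T7: 15→22, due 28, tardiness 0
T6: 22→36, due 35, tardiness 1
T3: 36→54, due 44, tardiness 10
T9: 54→76, due 30, tardiness 46
T1: 76→100, due 48, tardiness 52
T2: 100→127, due 69, tardiness 58
Late renders: 5.

5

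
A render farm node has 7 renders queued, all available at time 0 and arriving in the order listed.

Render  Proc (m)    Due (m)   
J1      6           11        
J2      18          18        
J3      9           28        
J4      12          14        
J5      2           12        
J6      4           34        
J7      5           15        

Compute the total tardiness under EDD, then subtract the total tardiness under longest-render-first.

EDD (increasing due date): J1 J5 J4 J7 J2 J3 J6.
J1: 0→6, due 11, tardiness 0
J5: 6→8, due 12, tardiness 0
J4: 8→20, due 14, tardiness 6
J7: 20→25, due 15, tardiness 10
J2: 25→43, due 18, tardiness 25
J3: 43→52, due 28, tardiness 24
J6: 52→56, due 34, tardiness 22
Sum = 0+0+6+10+25+24+22 = 87.
LPT (decreasing processing time): J2 J4 J3 J1 J7 J6 J5.
J2: 0→18, due 18, tardiness 0
J4: 18→30, due 14, tardiness 16
J3: 30→39, due 28, tardiness 11
J1: 39→45, due 11, tardiness 34
J7: 45→50, due 15, tardiness 35
J6: 50→54, due 34, tardiness 20
J5: 54→56, due 12, tardiness 44
Sum = 0+16+11+34+35+20+44 = 160.
Difference = 87 − 160 = -73.

-73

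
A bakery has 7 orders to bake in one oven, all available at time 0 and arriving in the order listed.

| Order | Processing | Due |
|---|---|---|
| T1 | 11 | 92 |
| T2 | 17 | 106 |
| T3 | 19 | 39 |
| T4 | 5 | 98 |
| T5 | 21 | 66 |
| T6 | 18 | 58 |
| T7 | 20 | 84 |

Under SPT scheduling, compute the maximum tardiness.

45

SPT (increasing processing time): T4 T1 T2 T6 T3 T7 T5.
T4: 0→5, due 98, tardiness 0
T1: 5→16, due 92, tardiness 0
T2: 16→33, due 106, tardiness 0
T6: 33→51, due 58, tardiness 0
T3: 51→70, due 39, tardiness 31
T7: 70→90, due 84, tardiness 6
T5: 90→111, due 66, tardiness 45
Maximum = 45.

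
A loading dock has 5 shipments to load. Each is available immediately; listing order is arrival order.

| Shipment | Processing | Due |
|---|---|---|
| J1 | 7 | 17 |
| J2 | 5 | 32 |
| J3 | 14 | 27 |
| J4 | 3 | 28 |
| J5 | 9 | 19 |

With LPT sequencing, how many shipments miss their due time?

LPT (decreasing processing time): J3 J5 J1 J2 J4.
J3: 0→14, due 27, tardiness 0
J5: 14→23, due 19, tardiness 4
J1: 23→30, due 17, tardiness 13
J2: 30→35, due 32, tardiness 3
J4: 35→38, due 28, tardiness 10
Late shipments: 4.

4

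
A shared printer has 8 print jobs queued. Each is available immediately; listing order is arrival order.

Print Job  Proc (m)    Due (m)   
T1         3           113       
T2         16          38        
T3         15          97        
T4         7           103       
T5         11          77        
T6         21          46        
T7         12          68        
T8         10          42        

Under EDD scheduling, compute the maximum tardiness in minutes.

EDD (increasing due date): T2 T8 T6 T7 T5 T3 T4 T1.
T2: 0→16, due 38, tardiness 0
T8: 16→26, due 42, tardiness 0
T6: 26→47, due 46, tardiness 1
T7: 47→59, due 68, tardiness 0
T5: 59→70, due 77, tardiness 0
T3: 70→85, due 97, tardiness 0
T4: 85→92, due 103, tardiness 0
T1: 92→95, due 113, tardiness 0
Maximum = 1.

1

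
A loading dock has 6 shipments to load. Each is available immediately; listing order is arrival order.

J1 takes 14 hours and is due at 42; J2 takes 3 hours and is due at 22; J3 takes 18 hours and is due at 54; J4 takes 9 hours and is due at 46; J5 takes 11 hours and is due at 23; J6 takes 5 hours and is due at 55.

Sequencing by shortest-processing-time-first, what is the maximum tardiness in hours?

SPT (increasing processing time): J2 J6 J4 J5 J1 J3.
J2: 0→3, due 22, tardiness 0
J6: 3→8, due 55, tardiness 0
J4: 8→17, due 46, tardiness 0
J5: 17→28, due 23, tardiness 5
J1: 28→42, due 42, tardiness 0
J3: 42→60, due 54, tardiness 6
Maximum = 6.

6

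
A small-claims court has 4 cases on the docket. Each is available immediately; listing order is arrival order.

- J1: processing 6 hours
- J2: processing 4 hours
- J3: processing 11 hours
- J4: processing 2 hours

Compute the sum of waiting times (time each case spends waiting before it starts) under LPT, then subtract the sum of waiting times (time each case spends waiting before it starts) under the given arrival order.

LPT (decreasing processing time): J3 J1 J2 J4.
J3: waits 0, runs 0→11
J1: waits 11, runs 11→17
J2: waits 17, runs 17→21
J4: waits 21, runs 21→23
Sum = 0+11+17+21 = 49.
FIFO (arrival order): J1 J2 J3 J4.
J1: waits 0, runs 0→6
J2: waits 6, runs 6→10
J3: waits 10, runs 10→21
J4: waits 21, runs 21→23
Sum = 0+6+10+21 = 37.
Difference = 49 − 37 = 12.

12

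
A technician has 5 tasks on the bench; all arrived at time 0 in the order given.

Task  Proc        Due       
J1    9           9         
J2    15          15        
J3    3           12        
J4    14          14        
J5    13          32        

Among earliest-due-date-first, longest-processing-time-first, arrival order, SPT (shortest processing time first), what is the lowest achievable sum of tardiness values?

EDD (increasing due date): J1 J3 J4 J2 J5.
J1: 0→9, due 9, tardiness 0
J3: 9→12, due 12, tardiness 0
J4: 12→26, due 14, tardiness 12
J2: 26→41, due 15, tardiness 26
J5: 41→54, due 32, tardiness 22
Sum = 0+0+12+26+22 = 60.
LPT (decreasing processing time): J2 J4 J5 J1 J3.
J2: 0→15, due 15, tardiness 0
J4: 15→29, due 14, tardiness 15
J5: 29→42, due 32, tardiness 10
J1: 42→51, due 9, tardiness 42
J3: 51→54, due 12, tardiness 42
Sum = 0+15+10+42+42 = 109.
FIFO (arrival order): J1 J2 J3 J4 J5.
J1: 0→9, due 9, tardiness 0
J2: 9→24, due 15, tardiness 9
J3: 24→27, due 12, tardiness 15
J4: 27→41, due 14, tardiness 27
J5: 41→54, due 32, tardiness 22
Sum = 0+9+15+27+22 = 73.
SPT (increasing processing time): J3 J1 J5 J4 J2.
J3: 0→3, due 12, tardiness 0
J1: 3→12, due 9, tardiness 3
J5: 12→25, due 32, tardiness 0
J4: 25→39, due 14, tardiness 25
J2: 39→54, due 15, tardiness 39
Sum = 0+3+0+25+39 = 67.
EDD 60, LPT 109, FIFO 73, SPT 67 → minimum 60.

60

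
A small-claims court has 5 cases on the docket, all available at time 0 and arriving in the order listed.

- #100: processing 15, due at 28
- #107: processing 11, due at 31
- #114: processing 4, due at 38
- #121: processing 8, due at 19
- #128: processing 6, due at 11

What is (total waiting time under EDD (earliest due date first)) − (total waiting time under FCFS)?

EDD (increasing due date): #128 #121 #100 #107 #114.
#128: waits 0, runs 0→6
#121: waits 6, runs 6→14
#100: waits 14, runs 14→29
#107: waits 29, runs 29→40
#114: waits 40, runs 40→44
Sum = 0+6+14+29+40 = 89.
FIFO (arrival order): #100 #107 #114 #121 #128.
#100: waits 0, runs 0→15
#107: waits 15, runs 15→26
#114: waits 26, runs 26→30
#121: waits 30, runs 30→38
#128: waits 38, runs 38→44
Sum = 0+15+26+30+38 = 109.
Difference = 89 − 109 = -20.

-20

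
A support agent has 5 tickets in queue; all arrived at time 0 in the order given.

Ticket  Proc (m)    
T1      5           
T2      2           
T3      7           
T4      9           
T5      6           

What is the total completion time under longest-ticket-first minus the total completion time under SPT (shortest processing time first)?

LPT (decreasing processing time): T4 T3 T5 T1 T2.
T4: 0→9
T3: 9→16
T5: 16→22
T1: 22→27
T2: 27→29
Sum = 9+16+22+27+29 = 103.
SPT (increasing processing time): T2 T1 T5 T3 T4.
T2: 0→2
T1: 2→7
T5: 7→13
T3: 13→20
T4: 20→29
Sum = 2+7+13+20+29 = 71.
Difference = 103 − 71 = 32.

32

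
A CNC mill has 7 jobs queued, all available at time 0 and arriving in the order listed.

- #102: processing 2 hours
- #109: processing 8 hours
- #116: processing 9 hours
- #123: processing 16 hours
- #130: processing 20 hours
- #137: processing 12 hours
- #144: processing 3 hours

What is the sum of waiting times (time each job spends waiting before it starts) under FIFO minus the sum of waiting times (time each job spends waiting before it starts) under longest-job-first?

FIFO (arrival order): #102 #109 #116 #123 #130 #137 #144.
#102: waits 0, runs 0→2
#109: waits 2, runs 2→10
#116: waits 10, runs 10→19
#123: waits 19, runs 19→35
#130: waits 35, runs 35→55
#137: waits 55, runs 55→67
#144: waits 67, runs 67→70
Sum = 0+2+10+19+35+55+67 = 188.
LPT (decreasing processing time): #130 #123 #137 #116 #109 #144 #102.
#130: waits 0, runs 0→20
#123: waits 20, runs 20→36
#137: waits 36, runs 36→48
#116: waits 48, runs 48→57
#109: waits 57, runs 57→65
#144: waits 65, runs 65→68
#102: waits 68, runs 68→70
Sum = 0+20+36+48+57+65+68 = 294.
Difference = 188 − 294 = -106.

-106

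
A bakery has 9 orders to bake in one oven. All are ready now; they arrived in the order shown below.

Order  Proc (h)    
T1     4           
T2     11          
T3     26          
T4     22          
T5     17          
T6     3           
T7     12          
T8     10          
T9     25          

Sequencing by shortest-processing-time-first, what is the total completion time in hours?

465

SPT (increasing processing time): T6 T1 T8 T2 T7 T5 T4 T9 T3.
T6: 0→3
T1: 3→7
T8: 7→17
T2: 17→28
T7: 28→40
T5: 40→57
T4: 57→79
T9: 79→104
T3: 104→130
Sum = 3+7+17+28+40+57+79+104+130 = 465.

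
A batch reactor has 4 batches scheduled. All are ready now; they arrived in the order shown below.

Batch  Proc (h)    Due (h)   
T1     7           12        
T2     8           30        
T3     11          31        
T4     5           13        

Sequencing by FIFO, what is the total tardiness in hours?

18

FIFO (arrival order): T1 T2 T3 T4.
T1: 0→7, due 12, tardiness 0
T2: 7→15, due 30, tardiness 0
T3: 15→26, due 31, tardiness 0
T4: 26→31, due 13, tardiness 18
Sum = 0+0+0+18 = 18.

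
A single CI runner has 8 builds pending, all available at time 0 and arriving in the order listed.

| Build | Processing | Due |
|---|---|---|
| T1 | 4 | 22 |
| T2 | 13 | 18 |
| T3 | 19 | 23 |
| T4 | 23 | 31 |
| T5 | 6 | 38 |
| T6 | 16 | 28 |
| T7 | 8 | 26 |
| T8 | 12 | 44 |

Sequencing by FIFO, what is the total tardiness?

FIFO (arrival order): T1 T2 T3 T4 T5 T6 T7 T8.
T1: 0→4, due 22, tardiness 0
T2: 4→17, due 18, tardiness 0
T3: 17→36, due 23, tardiness 13
T4: 36→59, due 31, tardiness 28
T5: 59→65, due 38, tardiness 27
T6: 65→81, due 28, tardiness 53
T7: 81→89, due 26, tardiness 63
T8: 89→101, due 44, tardiness 57
Sum = 0+0+13+28+27+53+63+57 = 241.

241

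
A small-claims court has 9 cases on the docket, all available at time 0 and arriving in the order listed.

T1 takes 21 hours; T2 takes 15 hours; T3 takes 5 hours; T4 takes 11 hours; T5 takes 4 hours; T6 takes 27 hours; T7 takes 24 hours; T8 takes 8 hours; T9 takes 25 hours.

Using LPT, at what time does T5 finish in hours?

140

LPT (decreasing processing time): T6 T9 T7 T1 T2 T4 T8 T3 T5.
T6: 0→27
T9: 27→52
T7: 52→76
T1: 76→97
T2: 97→112
T4: 112→123
T8: 123→131
T3: 131→136
T5: 136→140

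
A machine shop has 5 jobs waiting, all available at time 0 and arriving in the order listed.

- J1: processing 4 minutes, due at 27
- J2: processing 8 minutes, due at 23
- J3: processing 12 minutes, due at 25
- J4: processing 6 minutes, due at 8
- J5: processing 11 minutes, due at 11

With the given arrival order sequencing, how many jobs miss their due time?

2

FIFO (arrival order): J1 J2 J3 J4 J5.
J1: 0→4, due 27, tardiness 0
J2: 4→12, due 23, tardiness 0
J3: 12→24, due 25, tardiness 0
J4: 24→30, due 8, tardiness 22
J5: 30→41, due 11, tardiness 30
Late jobs: 2.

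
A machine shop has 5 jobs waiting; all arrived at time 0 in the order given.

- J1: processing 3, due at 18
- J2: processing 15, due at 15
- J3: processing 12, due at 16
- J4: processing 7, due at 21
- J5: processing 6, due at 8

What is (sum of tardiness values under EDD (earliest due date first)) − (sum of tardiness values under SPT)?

EDD (increasing due date): J5 J2 J3 J1 J4.
J5: 0→6, due 8, tardiness 0
J2: 6→21, due 15, tardiness 6
J3: 21→33, due 16, tardiness 17
J1: 33→36, due 18, tardiness 18
J4: 36→43, due 21, tardiness 22
Sum = 0+6+17+18+22 = 63.
SPT (increasing processing time): J1 J5 J4 J3 J2.
J1: 0→3, due 18, tardiness 0
J5: 3→9, due 8, tardiness 1
J4: 9→16, due 21, tardiness 0
J3: 16→28, due 16, tardiness 12
J2: 28→43, due 15, tardiness 28
Sum = 0+1+0+12+28 = 41.
Difference = 63 − 41 = 22.

22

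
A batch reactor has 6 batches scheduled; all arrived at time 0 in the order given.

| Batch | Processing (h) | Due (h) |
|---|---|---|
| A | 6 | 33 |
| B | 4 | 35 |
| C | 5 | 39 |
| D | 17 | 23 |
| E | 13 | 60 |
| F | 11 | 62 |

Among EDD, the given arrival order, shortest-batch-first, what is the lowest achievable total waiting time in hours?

EDD (increasing due date): D A B C E F.
D: waits 0, runs 0→17
A: waits 17, runs 17→23
B: waits 23, runs 23→27
C: waits 27, runs 27→32
E: waits 32, runs 32→45
F: waits 45, runs 45→56
Sum = 0+17+23+27+32+45 = 144.
FIFO (arrival order): A B C D E F.
A: waits 0, runs 0→6
B: waits 6, runs 6→10
C: waits 10, runs 10→15
D: waits 15, runs 15→32
E: waits 32, runs 32→45
F: waits 45, runs 45→56
Sum = 0+6+10+15+32+45 = 108.
SPT (increasing processing time): B C A F E D.
B: waits 0, runs 0→4
C: waits 4, runs 4→9
A: waits 9, runs 9→15
F: waits 15, runs 15→26
E: waits 26, runs 26→39
D: waits 39, runs 39→56
Sum = 0+4+9+15+26+39 = 93.
EDD 144, FIFO 108, SPT 93 → minimum 93.

93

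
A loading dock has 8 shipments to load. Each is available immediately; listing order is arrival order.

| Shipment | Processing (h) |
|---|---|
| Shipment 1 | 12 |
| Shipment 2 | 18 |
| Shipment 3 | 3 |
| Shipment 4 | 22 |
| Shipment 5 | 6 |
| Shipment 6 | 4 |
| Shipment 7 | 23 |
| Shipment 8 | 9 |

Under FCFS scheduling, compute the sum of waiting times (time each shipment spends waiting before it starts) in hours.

344

FIFO (arrival order): Shipment 1 Shipment 2 Shipment 3 Shipment 4 Shipment 5 Shipment 6 Shipment 7 Shipment 8.
Shipment 1: waits 0, runs 0→12
Shipment 2: waits 12, runs 12→30
Shipment 3: waits 30, runs 30→33
Shipment 4: waits 33, runs 33→55
Shipment 5: waits 55, runs 55→61
Shipment 6: waits 61, runs 61→65
Shipment 7: waits 65, runs 65→88
Shipment 8: waits 88, runs 88→97
Sum = 0+12+30+33+55+61+65+88 = 344.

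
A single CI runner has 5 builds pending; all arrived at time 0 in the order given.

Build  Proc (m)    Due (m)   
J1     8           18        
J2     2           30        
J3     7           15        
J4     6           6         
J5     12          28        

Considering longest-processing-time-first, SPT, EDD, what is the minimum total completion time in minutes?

83

LPT (decreasing processing time): J5 J1 J3 J4 J2.
J5: 0→12
J1: 12→20
J3: 20→27
J4: 27→33
J2: 33→35
Sum = 12+20+27+33+35 = 127.
SPT (increasing processing time): J2 J4 J3 J1 J5.
J2: 0→2
J4: 2→8
J3: 8→15
J1: 15→23
J5: 23→35
Sum = 2+8+15+23+35 = 83.
EDD (increasing due date): J4 J3 J1 J5 J2.
J4: 0→6
J3: 6→13
J1: 13→21
J5: 21→33
J2: 33→35
Sum = 6+13+21+33+35 = 108.
LPT 127, SPT 83, EDD 108 → minimum 83.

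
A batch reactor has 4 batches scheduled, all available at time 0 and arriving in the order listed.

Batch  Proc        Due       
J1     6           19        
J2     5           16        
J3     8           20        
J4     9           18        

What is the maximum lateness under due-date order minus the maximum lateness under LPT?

-4

EDD (increasing due date): J2 J4 J1 J3.
J2: 0→5, due 16, lateness -11
J4: 5→14, due 18, lateness -4
J1: 14→20, due 19, lateness 1
J3: 20→28, due 20, lateness 8
Maximum = 8.
LPT (decreasing processing time): J4 J3 J1 J2.
J4: 0→9, due 18, lateness -9
J3: 9→17, due 20, lateness -3
J1: 17→23, due 19, lateness 4
J2: 23→28, due 16, lateness 12
Maximum = 12.
Difference = 8 − 12 = -4.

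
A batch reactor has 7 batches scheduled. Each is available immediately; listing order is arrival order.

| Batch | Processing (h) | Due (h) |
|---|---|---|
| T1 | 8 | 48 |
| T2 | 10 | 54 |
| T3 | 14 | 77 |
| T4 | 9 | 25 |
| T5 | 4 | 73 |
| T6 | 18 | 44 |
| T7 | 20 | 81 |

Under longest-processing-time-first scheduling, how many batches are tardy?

LPT (decreasing processing time): T7 T6 T3 T2 T4 T1 T5.
T7: 0→20, due 81, tardiness 0
T6: 20→38, due 44, tardiness 0
T3: 38→52, due 77, tardiness 0
T2: 52→62, due 54, tardiness 8
T4: 62→71, due 25, tardiness 46
T1: 71→79, due 48, tardiness 31
T5: 79→83, due 73, tardiness 10
Late batches: 4.

4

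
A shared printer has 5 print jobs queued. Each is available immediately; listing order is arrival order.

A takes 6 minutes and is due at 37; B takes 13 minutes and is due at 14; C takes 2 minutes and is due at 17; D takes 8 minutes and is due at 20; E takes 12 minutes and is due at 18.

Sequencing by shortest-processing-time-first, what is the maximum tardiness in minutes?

27

SPT (increasing processing time): C A D E B.
C: 0→2, due 17, tardiness 0
A: 2→8, due 37, tardiness 0
D: 8→16, due 20, tardiness 0
E: 16→28, due 18, tardiness 10
B: 28→41, due 14, tardiness 27
Maximum = 27.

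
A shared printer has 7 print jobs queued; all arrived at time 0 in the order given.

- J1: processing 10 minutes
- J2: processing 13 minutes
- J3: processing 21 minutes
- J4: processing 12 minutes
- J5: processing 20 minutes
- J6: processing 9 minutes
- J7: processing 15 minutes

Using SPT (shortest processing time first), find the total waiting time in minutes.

SPT (increasing processing time): J6 J1 J4 J2 J7 J5 J3.
J6: waits 0, runs 0→9
J1: waits 9, runs 9→19
J4: waits 19, runs 19→31
J2: waits 31, runs 31→44
J7: waits 44, runs 44→59
J5: waits 59, runs 59→79
J3: waits 79, runs 79→100
Sum = 0+9+19+31+44+59+79 = 241.

241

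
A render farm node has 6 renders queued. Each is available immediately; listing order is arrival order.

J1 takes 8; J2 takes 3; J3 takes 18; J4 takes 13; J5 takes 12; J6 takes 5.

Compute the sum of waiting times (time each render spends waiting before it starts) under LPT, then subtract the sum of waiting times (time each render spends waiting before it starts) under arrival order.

55

LPT (decreasing processing time): J3 J4 J5 J1 J6 J2.
J3: waits 0, runs 0→18
J4: waits 18, runs 18→31
J5: waits 31, runs 31→43
J1: waits 43, runs 43→51
J6: waits 51, runs 51→56
J2: waits 56, runs 56→59
Sum = 0+18+31+43+51+56 = 199.
FIFO (arrival order): J1 J2 J3 J4 J5 J6.
J1: waits 0, runs 0→8
J2: waits 8, runs 8→11
J3: waits 11, runs 11→29
J4: waits 29, runs 29→42
J5: waits 42, runs 42→54
J6: waits 54, runs 54→59
Sum = 0+8+11+29+42+54 = 144.
Difference = 199 − 144 = 55.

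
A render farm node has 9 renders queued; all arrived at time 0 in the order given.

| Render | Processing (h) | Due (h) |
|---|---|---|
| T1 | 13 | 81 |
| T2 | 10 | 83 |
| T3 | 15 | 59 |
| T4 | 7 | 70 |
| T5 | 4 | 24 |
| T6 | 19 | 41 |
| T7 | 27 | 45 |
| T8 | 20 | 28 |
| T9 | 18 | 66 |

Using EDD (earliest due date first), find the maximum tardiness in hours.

EDD (increasing due date): T5 T8 T6 T7 T3 T9 T4 T1 T2.
T5: 0→4, due 24, tardiness 0
T8: 4→24, due 28, tardiness 0
T6: 24→43, due 41, tardiness 2
T7: 43→70, due 45, tardiness 25
T3: 70→85, due 59, tardiness 26
T9: 85→103, due 66, tardiness 37
T4: 103→110, due 70, tardiness 40
T1: 110→123, due 81, tardiness 42
T2: 123→133, due 83, tardiness 50
Maximum = 50.

50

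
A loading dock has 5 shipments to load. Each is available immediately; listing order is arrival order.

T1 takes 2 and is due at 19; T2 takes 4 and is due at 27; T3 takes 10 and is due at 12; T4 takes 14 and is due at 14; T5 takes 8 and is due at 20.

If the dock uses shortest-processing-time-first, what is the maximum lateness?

SPT (increasing processing time): T1 T2 T5 T3 T4.
T1: 0→2, due 19, lateness -17
T2: 2→6, due 27, lateness -21
T5: 6→14, due 20, lateness -6
T3: 14→24, due 12, lateness 12
T4: 24→38, due 14, lateness 24
Maximum = 24.

24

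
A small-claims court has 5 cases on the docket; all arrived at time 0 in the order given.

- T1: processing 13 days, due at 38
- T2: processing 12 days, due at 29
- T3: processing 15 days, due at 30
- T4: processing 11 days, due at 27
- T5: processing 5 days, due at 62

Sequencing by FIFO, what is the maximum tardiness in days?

24

FIFO (arrival order): T1 T2 T3 T4 T5.
T1: 0→13, due 38, tardiness 0
T2: 13→25, due 29, tardiness 0
T3: 25→40, due 30, tardiness 10
T4: 40→51, due 27, tardiness 24
T5: 51→56, due 62, tardiness 0
Maximum = 24.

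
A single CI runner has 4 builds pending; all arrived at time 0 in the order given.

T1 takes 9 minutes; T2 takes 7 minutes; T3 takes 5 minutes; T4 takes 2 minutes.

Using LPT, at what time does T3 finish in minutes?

21

LPT (decreasing processing time): T1 T2 T3 T4.
T1: 0→9
T2: 9→16
T3: 16→21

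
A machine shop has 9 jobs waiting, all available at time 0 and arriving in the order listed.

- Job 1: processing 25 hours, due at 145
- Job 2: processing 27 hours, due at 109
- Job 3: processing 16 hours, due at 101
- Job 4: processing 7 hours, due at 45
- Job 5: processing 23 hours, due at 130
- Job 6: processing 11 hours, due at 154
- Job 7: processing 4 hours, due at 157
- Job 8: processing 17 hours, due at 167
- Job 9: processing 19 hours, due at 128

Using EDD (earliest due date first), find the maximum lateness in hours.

EDD (increasing due date): Job 4 Job 3 Job 2 Job 9 Job 5 Job 1 Job 6 Job 7 Job 8.
Job 4: 0→7, due 45, lateness -38
Job 3: 7→23, due 101, lateness -78
Job 2: 23→50, due 109, lateness -59
Job 9: 50→69, due 128, lateness -59
Job 5: 69→92, due 130, lateness -38
Job 1: 92→117, due 145, lateness -28
Job 6: 117→128, due 154, lateness -26
Job 7: 128→132, due 157, lateness -25
Job 8: 132→149, due 167, lateness -18
Maximum = -18.

-18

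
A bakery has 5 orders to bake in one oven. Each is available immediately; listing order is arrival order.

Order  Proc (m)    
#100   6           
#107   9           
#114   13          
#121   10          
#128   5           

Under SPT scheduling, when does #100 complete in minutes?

SPT (increasing processing time): #128 #100 #107 #121 #114.
#128: 0→5
#100: 5→11

11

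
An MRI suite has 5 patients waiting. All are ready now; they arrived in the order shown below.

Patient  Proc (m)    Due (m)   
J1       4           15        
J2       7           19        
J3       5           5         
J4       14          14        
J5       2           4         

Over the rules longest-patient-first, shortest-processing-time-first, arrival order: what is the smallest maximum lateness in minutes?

LPT (decreasing processing time): J4 J2 J3 J1 J5.
J4: 0→14, due 14, lateness 0
J2: 14→21, due 19, lateness 2
J3: 21→26, due 5, lateness 21
J1: 26→30, due 15, lateness 15
J5: 30→32, due 4, lateness 28
Maximum = 28.
SPT (increasing processing time): J5 J1 J3 J2 J4.
J5: 0→2, due 4, lateness -2
J1: 2→6, due 15, lateness -9
J3: 6→11, due 5, lateness 6
J2: 11→18, due 19, lateness -1
J4: 18→32, due 14, lateness 18
Maximum = 18.
FIFO (arrival order): J1 J2 J3 J4 J5.
J1: 0→4, due 15, lateness -11
J2: 4→11, due 19, lateness -8
J3: 11→16, due 5, lateness 11
J4: 16→30, due 14, lateness 16
J5: 30→32, due 4, lateness 28
Maximum = 28.
LPT 28, SPT 18, FIFO 28 → minimum 18.

18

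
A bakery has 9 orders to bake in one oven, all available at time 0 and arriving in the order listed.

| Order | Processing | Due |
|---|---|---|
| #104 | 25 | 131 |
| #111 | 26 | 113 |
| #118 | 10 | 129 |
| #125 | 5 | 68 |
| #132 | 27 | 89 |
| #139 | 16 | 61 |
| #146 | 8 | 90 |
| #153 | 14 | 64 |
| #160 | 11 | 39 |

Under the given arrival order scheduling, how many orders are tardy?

FIFO (arrival order): #104 #111 #118 #125 #132 #139 #146 #153 #160.
#104: 0→25, due 131, tardiness 0
#111: 25→51, due 113, tardiness 0
#118: 51→61, due 129, tardiness 0
#125: 61→66, due 68, tardiness 0
#132: 66→93, due 89, tardiness 4
#139: 93→109, due 61, tardiness 48
#146: 109→117, due 90, tardiness 27
#153: 117→131, due 64, tardiness 67
#160: 131→142, due 39, tardiness 103
Late orders: 5.

5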